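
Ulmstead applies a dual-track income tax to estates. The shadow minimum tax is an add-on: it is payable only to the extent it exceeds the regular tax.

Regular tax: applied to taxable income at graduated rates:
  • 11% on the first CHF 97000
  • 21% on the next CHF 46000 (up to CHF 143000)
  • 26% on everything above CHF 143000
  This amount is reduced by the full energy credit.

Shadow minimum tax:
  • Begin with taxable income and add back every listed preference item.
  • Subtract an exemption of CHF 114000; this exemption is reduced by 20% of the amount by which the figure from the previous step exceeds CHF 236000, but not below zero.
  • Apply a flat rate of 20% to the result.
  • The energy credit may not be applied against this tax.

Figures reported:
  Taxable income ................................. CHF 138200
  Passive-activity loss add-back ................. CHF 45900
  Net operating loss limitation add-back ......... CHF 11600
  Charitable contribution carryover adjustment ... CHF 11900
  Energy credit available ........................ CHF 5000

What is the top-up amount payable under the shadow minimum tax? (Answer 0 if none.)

CHF 4398

Regular tax:
  CHF 97000 × 11% = CHF 10670
  CHF 41200 × 21% = CHF 8652
  → CHF 19322
  Less energy credit CHF 5000 → CHF 14322

Shadow minimum tax:
  Adjusted income: CHF 138200 + CHF 45900 + CHF 11600 + CHF 11900 = CHF 207600
  Exemption: CHF 207600 ≤ CHF 236000, so full CHF 114000 applies
  Base: CHF 207600 − CHF 114000 = CHF 93600
  CHF 93600 × 20% = CHF 18720

Excess of shadow minimum tax over regular tax: CHF 18720 − CHF 14322 = CHF 4398.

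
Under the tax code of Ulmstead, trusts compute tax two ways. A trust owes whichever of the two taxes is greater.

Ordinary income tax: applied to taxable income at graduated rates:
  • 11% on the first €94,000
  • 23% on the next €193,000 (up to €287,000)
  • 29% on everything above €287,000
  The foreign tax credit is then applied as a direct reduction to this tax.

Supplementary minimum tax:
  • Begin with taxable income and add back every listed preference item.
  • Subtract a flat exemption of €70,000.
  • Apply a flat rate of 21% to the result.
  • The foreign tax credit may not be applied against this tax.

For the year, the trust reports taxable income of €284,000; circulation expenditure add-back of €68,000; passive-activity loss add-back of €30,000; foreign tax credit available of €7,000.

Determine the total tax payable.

€65,520

Supplementary minimum tax:
  Adjusted income: €284,000 + €68,000 + €30,000 = €382,000
  Less exemption €70,000 → base €312,000
  €312,000 × 21% = €65,520

Ordinary income tax:
  €94,000 × 11% = €10,340
  €190,000 × 23% = €43,700
  → €54,040
  Less foreign tax credit €7,000 → €47,040

€65,520 > €47,040, so the supplementary minimum tax is the binding amount.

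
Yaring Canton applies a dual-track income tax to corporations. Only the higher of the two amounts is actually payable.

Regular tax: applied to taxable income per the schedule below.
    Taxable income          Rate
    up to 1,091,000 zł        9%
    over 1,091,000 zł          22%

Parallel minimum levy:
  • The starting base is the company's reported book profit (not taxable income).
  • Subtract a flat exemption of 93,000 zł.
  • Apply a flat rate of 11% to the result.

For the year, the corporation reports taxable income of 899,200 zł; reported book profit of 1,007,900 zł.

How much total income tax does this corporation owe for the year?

100,639 zł

Regular tax:
  899,200 zł × 9% = 80,928 zł

Parallel minimum levy:
  Base (reported book profit): 1,007,900 zł
  Less exemption 93,000 zł → base 914,900 zł
  914,900 zł × 11% = 100,639 zł

100,639 zł > 80,928 zł, so the parallel minimum levy is the binding amount.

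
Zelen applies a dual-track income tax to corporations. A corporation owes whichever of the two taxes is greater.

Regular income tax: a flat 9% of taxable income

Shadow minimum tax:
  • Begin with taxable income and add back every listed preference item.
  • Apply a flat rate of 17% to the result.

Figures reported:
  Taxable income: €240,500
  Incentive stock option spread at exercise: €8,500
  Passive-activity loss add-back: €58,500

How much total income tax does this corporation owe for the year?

Regular income tax:
  €240,500 × 9% = €21,645

Shadow minimum tax:
  Adjusted income: €240,500 + €8,500 + €58,500 = €307,500
  €307,500 × 17% = €52,275

€52,275 > €21,645, so the shadow minimum tax is the binding amount.

€52,275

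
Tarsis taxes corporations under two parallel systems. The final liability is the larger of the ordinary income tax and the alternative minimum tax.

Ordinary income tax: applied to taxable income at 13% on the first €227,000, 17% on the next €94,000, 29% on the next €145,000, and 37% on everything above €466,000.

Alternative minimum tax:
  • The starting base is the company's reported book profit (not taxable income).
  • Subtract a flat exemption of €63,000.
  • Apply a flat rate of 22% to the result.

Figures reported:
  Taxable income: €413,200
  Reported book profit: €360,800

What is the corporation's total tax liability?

€72,228

Ordinary income tax:
  €227,000 × 13% = €29,510
  €94,000 × 17% = €15,980
  €92,200 × 29% = €26,738
  → €72,228

Alternative minimum tax:
  Base (reported book profit): €360,800
  Less exemption €63,000 → base €297,800
  €297,800 × 22% = €65,516

€72,228 > €65,516, so the ordinary income tax governs.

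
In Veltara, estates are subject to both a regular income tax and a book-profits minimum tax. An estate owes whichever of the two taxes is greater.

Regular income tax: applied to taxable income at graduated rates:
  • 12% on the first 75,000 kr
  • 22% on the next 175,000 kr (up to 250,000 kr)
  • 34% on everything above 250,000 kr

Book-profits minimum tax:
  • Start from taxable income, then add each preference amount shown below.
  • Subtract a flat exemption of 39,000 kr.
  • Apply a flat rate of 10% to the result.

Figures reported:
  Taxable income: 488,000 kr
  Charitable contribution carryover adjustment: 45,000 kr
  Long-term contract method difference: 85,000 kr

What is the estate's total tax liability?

Regular income tax:
  75,000 kr × 12% = 9,000 kr
  175,000 kr × 22% = 38,500 kr
  238,000 kr × 34% = 80,920 kr
  → 128,420 kr

Book-profits minimum tax:
  Adjusted income: 488,000 kr + 45,000 kr + 85,000 kr = 618,000 kr
  Less exemption 39,000 kr → base 579,000 kr
  579,000 kr × 10% = 57,900 kr

128,420 kr > 57,900 kr, so the regular income tax governs.

128,420 kr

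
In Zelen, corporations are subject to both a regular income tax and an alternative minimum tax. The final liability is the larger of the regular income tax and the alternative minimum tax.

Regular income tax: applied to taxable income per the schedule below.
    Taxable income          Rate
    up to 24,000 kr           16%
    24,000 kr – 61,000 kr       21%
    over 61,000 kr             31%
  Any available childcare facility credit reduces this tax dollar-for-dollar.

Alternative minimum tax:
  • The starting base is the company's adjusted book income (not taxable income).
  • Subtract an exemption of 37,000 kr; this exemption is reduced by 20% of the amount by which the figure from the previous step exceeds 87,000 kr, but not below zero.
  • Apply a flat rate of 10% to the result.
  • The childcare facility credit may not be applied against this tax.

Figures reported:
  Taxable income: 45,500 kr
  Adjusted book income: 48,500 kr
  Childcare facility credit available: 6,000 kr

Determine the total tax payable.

Alternative minimum tax:
  Base (adjusted book income): 48,500 kr
  Exemption: 48,500 kr ≤ 87,000 kr, so full 37,000 kr applies
  Base: 48,500 kr − 37,000 kr = 11,500 kr
  11,500 kr × 10% = 1,150 kr

Regular income tax:
  24,000 kr × 16% = 3,840 kr
  21,500 kr × 21% = 4,515 kr
  → 8,355 kr
  Less childcare facility credit 6,000 kr → 2,355 kr

2,355 kr > 1,150 kr, so the regular income tax governs.

2,355 kr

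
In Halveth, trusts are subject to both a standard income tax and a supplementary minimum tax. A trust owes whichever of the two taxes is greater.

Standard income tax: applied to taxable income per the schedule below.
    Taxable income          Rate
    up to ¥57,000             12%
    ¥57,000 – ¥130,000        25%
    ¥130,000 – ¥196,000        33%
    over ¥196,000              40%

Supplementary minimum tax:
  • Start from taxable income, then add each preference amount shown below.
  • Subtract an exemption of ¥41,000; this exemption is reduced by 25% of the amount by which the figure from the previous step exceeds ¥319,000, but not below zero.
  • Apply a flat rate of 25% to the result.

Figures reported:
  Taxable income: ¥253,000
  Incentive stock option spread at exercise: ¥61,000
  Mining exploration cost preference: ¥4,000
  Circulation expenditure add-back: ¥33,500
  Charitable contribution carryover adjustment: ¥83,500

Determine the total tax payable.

¥105,750

Standard income tax:
  ¥57,000 × 12% = ¥6,840
  ¥73,000 × 25% = ¥18,250
  ¥66,000 × 33% = ¥21,780
  ¥57,000 × 40% = ¥22,800
  → ¥69,670

Supplementary minimum tax:
  Adjusted income: ¥253,000 + ¥61,000 + ¥4,000 + ¥33,500 + ¥83,500 = ¥435,000
  Exemption: ¥41,000 − 25% × (¥435,000 − ¥319,000) = ¥41,000 − ¥29,000 = ¥12,000
  Base: ¥435,000 − ¥12,000 = ¥423,000
  ¥423,000 × 25% = ¥105,750

¥105,750 > ¥69,670, so the supplementary minimum tax is the binding amount.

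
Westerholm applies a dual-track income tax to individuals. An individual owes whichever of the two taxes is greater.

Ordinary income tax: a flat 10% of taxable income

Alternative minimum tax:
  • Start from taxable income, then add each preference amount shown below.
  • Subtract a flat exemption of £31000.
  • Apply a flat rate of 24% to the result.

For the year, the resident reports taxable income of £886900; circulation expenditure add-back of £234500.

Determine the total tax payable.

Ordinary income tax:
  £886900 × 10% = £88690

Alternative minimum tax:
  Adjusted income: £886900 + £234500 = £1121400
  Less exemption £31000 → base £1090400
  £1090400 × 24% = £261696

£261696 > £88690, so the alternative minimum tax is the binding amount.

£261696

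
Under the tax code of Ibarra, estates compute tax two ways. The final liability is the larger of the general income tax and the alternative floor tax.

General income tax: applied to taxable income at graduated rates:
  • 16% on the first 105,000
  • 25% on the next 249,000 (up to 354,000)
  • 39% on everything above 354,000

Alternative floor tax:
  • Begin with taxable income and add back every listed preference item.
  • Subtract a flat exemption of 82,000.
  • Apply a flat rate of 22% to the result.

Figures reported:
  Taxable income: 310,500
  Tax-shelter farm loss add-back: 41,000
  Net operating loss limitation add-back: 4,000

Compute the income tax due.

General income tax:
  105,000 × 16% = 16,800
  205,500 × 25% = 51,375
  → 68,175

Alternative floor tax:
  Adjusted income: 310,500 + 41,000 + 4,000 = 355,500
  Less exemption 82,000 → base 273,500
  273,500 × 22% = 60,170

68,175 > 60,170, so the general income tax governs.

68,175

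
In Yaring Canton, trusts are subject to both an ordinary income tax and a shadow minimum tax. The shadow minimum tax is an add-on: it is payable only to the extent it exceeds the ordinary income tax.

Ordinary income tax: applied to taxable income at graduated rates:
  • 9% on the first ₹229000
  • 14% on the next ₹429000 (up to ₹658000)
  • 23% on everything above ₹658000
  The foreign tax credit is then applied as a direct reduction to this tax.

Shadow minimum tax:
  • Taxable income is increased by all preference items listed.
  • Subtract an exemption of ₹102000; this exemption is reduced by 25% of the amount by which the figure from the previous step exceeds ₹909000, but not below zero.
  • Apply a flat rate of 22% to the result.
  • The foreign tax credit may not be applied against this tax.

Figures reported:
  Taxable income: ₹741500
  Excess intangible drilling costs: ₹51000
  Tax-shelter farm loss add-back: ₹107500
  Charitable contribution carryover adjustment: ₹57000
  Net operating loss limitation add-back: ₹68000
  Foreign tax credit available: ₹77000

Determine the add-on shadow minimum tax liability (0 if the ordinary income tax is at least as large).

₹186565

Ordinary income tax:
  ₹229000 × 9% = ₹20610
  ₹429000 × 14% = ₹60060
  ₹83500 × 23% = ₹19205
  → ₹99875
  Less foreign tax credit ₹77000 → ₹22875

Shadow minimum tax:
  Adjusted income: ₹741500 + ₹51000 + ₹107500 + ₹57000 + ₹68000 = ₹1025000
  Exemption: ₹102000 − 25% × (₹1025000 − ₹909000) = ₹102000 − ₹29000 = ₹73000
  Base: ₹1025000 − ₹73000 = ₹952000
  ₹952000 × 22% = ₹209440

Excess of shadow minimum tax over ordinary income tax: ₹209440 − ₹22875 = ₹186565.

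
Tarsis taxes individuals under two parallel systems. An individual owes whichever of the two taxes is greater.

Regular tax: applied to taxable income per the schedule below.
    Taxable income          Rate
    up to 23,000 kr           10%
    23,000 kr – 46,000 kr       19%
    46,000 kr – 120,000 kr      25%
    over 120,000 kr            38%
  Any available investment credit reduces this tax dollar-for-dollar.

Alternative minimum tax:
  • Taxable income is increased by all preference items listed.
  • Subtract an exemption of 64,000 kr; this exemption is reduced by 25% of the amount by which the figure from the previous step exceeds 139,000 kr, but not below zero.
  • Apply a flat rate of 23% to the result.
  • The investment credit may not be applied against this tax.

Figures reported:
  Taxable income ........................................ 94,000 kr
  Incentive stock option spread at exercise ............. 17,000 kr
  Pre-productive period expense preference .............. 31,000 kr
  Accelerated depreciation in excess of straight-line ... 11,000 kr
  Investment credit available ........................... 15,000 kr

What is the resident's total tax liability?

Regular tax:
  23,000 kr × 10% = 2,300 kr
  23,000 kr × 19% = 4,370 kr
  48,000 kr × 25% = 12,000 kr
  → 18,670 kr
  Less investment credit 15,000 kr → 3,670 kr

Alternative minimum tax:
  Adjusted income: 94,000 kr + 17,000 kr + 31,000 kr + 11,000 kr = 153,000 kr
  Exemption: 64,000 kr − 25% × (153,000 kr − 139,000 kr) = 64,000 kr − 3,500 kr = 60,500 kr
  Base: 153,000 kr − 60,500 kr = 92,500 kr
  92,500 kr × 23% = 21,275 kr

21,275 kr > 3,670 kr, so the alternative minimum tax is the binding amount.

21,275 kr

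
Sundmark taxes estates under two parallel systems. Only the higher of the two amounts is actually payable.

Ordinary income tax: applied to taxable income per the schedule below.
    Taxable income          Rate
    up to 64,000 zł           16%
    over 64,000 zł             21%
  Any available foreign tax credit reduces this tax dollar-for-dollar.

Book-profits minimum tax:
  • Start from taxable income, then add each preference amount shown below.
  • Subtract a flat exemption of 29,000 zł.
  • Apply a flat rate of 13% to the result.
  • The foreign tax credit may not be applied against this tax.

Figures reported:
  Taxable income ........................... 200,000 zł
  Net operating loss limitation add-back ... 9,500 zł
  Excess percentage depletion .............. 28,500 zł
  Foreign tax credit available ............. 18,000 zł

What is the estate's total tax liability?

Book-profits minimum tax:
  Adjusted income: 200,000 zł + 9,500 zł + 28,500 zł = 238,000 zł
  Less exemption 29,000 zł → base 209,000 zł
  209,000 zł × 13% = 27,170 zł

Ordinary income tax:
  64,000 zł × 16% = 10,240 zł
  136,000 zł × 21% = 28,560 zł
  → 38,800 zł
  Less foreign tax credit 18,000 zł → 20,800 zł

27,170 zł > 20,800 zł, so the book-profits minimum tax is the binding amount.

27,170 zł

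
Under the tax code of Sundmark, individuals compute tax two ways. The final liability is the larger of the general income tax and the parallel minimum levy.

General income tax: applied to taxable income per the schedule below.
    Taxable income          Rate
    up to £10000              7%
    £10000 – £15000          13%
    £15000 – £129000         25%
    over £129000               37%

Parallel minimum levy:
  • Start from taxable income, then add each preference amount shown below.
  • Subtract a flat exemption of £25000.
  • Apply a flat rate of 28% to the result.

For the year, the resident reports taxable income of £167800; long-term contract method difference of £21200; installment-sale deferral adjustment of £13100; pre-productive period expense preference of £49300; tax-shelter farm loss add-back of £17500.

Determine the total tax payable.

General income tax:
  £10000 × 7% = £700
  £5000 × 13% = £650
  £114000 × 25% = £28500
  £38800 × 37% = £14356
  → £44206

Parallel minimum levy:
  Adjusted income: £167800 + £21200 + £13100 + £49300 + £17500 = £268900
  Less exemption £25000 → base £243900
  £243900 × 28% = £68292

£68292 > £44206, so the parallel minimum levy is the binding amount.

£68292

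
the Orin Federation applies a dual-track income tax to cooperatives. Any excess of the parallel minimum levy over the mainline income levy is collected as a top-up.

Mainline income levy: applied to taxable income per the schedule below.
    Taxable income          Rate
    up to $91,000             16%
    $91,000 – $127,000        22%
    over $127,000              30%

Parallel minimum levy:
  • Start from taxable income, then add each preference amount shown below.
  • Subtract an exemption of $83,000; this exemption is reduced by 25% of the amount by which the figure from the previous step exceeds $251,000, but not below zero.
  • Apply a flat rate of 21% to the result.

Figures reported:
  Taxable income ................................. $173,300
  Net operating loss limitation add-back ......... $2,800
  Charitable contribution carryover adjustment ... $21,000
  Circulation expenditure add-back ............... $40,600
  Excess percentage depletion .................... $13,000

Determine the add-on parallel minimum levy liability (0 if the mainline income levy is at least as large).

$0

Mainline income levy:
  $91,000 × 16% = $14,560
  $36,000 × 22% = $7,920
  $46,300 × 30% = $13,890
  → $36,370

Parallel minimum levy:
  Adjusted income: $173,300 + $2,800 + $21,000 + $40,600 + $13,000 = $250,700
  Exemption: $250,700 ≤ $251,000, so full $83,000 applies
  Base: $250,700 − $83,000 = $167,700
  $167,700 × 21% = $35,217

$35,217 ≤ $36,370, so no add-on is due.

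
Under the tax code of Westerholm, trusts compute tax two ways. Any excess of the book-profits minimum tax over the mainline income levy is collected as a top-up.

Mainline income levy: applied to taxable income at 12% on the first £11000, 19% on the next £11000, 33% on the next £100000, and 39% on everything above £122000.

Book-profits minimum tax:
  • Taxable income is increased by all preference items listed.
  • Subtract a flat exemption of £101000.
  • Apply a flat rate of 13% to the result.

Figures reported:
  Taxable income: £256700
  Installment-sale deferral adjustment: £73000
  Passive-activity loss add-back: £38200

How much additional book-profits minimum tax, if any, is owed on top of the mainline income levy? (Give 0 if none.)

£0

Book-profits minimum tax:
  Adjusted income: £256700 + £73000 + £38200 = £367900
  Less exemption £101000 → base £266900
  £266900 × 13% = £34697

Mainline income levy:
  £11000 × 12% = £1320
  £11000 × 19% = £2090
  £100000 × 33% = £33000
  £134700 × 39% = £52533
  → £88943

£34697 ≤ £88943, so no add-on is due.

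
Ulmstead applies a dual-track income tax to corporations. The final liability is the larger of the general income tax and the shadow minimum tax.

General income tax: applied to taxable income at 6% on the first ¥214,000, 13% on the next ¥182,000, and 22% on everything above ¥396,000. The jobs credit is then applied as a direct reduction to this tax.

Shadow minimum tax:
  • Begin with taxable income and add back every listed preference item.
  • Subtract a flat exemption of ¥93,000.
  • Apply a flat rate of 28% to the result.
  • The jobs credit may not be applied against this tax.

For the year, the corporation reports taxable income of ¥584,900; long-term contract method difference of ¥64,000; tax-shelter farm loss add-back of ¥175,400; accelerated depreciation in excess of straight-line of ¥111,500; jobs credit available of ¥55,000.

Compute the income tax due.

Shadow minimum tax:
  Adjusted income: ¥584,900 + ¥64,000 + ¥175,400 + ¥111,500 = ¥935,800
  Less exemption ¥93,000 → base ¥842,800
  ¥842,800 × 28% = ¥235,984

General income tax:
  ¥214,000 × 6% = ¥12,840
  ¥182,000 × 13% = ¥23,660
  ¥188,900 × 22% = ¥41,558
  → ¥78,058
  Less jobs credit ¥55,000 → ¥23,058

¥235,984 > ¥23,058, so the shadow minimum tax is the binding amount.

¥235,984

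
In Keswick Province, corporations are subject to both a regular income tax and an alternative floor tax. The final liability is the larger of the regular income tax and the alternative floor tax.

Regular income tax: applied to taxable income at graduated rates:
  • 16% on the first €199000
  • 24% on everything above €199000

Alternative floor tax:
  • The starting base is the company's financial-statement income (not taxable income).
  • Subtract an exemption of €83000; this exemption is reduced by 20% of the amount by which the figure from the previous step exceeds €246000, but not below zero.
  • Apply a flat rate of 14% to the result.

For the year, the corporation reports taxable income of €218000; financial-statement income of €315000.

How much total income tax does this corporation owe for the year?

€36400

Alternative floor tax:
  Base (financial-statement income): €315000
  Exemption: €83000 − 20% × (€315000 − €246000) = €83000 − €13800 = €69200
  Base: €315000 − €69200 = €245800
  €245800 × 14% = €34412

Regular income tax:
  €199000 × 16% = €31840
  €19000 × 24% = €4560
  → €36400

€36400 > €34412, so the regular income tax governs.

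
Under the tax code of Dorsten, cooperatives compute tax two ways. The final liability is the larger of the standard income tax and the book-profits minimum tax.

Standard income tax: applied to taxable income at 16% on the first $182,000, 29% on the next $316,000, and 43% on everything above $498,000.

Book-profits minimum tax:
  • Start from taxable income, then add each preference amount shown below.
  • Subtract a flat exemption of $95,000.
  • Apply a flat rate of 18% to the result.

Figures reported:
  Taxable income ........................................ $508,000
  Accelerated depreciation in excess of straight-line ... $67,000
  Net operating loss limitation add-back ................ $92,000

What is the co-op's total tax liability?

Book-profits minimum tax:
  Adjusted income: $508,000 + $67,000 + $92,000 = $667,000
  Less exemption $95,000 → base $572,000
  $572,000 × 18% = $102,960

Standard income tax:
  $182,000 × 16% = $29,120
  $316,000 × 29% = $91,640
  $10,000 × 43% = $4,300
  → $125,060

$125,060 > $102,960, so the standard income tax governs.

$125,060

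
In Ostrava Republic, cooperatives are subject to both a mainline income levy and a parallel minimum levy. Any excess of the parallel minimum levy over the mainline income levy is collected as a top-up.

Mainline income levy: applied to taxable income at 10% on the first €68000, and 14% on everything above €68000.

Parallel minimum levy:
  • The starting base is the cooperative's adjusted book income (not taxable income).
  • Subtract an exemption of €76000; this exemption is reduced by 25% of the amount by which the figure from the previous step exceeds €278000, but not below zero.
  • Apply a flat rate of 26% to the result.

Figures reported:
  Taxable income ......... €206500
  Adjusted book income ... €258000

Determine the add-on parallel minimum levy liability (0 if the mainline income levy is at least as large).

€21130

Parallel minimum levy:
  Base (adjusted book income): €258000
  Exemption: €258000 ≤ €278000, so full €76000 applies
  Base: €258000 − €76000 = €182000
  €182000 × 26% = €47320

Mainline income levy:
  €68000 × 10% = €6800
  €138500 × 14% = €19390
  → €26190

Excess of parallel minimum levy over mainline income levy: €47320 − €26190 = €21130.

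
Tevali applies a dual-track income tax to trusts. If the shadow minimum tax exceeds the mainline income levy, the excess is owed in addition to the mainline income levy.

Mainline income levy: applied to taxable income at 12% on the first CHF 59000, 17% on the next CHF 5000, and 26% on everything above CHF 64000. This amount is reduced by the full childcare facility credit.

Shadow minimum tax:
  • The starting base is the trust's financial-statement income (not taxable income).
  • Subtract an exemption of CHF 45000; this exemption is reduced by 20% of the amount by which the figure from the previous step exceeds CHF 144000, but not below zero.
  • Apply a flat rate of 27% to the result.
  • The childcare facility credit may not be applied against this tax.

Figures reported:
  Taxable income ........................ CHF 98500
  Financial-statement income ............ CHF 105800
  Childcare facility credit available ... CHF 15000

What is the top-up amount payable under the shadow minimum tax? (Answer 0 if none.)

CHF 14516

Shadow minimum tax:
  Base (financial-statement income): CHF 105800
  Exemption: CHF 105800 ≤ CHF 144000, so full CHF 45000 applies
  Base: CHF 105800 − CHF 45000 = CHF 60800
  CHF 60800 × 27% = CHF 16416

Mainline income levy:
  CHF 59000 × 12% = CHF 7080
  CHF 5000 × 17% = CHF 850
  CHF 34500 × 26% = CHF 8970
  → CHF 16900
  Less childcare facility credit CHF 15000 → CHF 1900

Excess of shadow minimum tax over mainline income levy: CHF 16416 − CHF 1900 = CHF 14516.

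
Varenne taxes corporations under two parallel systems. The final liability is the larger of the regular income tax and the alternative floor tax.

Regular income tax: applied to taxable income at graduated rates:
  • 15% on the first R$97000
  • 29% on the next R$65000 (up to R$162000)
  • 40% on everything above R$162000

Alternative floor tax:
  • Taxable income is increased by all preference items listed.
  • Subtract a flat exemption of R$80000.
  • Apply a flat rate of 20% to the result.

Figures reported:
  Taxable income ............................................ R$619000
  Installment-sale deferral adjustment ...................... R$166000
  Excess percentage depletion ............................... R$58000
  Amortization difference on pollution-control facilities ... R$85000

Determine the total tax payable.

R$216200

Alternative floor tax:
  Adjusted income: R$619000 + R$166000 + R$58000 + R$85000 = R$928000
  Less exemption R$80000 → base R$848000
  R$848000 × 20% = R$169600

Regular income tax:
  R$97000 × 15% = R$14550
  R$65000 × 29% = R$18850
  R$457000 × 40% = R$182800
  → R$216200

R$216200 > R$169600, so the regular income tax governs.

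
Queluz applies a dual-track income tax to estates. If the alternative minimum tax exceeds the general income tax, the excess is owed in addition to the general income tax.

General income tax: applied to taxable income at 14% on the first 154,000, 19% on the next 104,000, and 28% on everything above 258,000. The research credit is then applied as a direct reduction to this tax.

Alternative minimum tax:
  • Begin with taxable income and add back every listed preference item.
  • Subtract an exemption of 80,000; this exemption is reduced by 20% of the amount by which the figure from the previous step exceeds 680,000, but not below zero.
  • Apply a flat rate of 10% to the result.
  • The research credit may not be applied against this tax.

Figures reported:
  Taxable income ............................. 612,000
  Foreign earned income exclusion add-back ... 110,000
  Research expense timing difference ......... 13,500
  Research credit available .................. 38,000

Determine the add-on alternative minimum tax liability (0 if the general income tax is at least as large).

General income tax:
  154,000 × 14% = 21,560
  104,000 × 19% = 19,760
  354,000 × 28% = 99,120
  → 140,440
  Less research credit 38,000 → 102,440

Alternative minimum tax:
  Adjusted income: 612,000 + 110,000 + 13,500 = 735,500
  Exemption: 80,000 − 20% × (735,500 − 680,000) = 80,000 − 11,100 = 68,900
  Base: 735,500 − 68,900 = 666,600
  666,600 × 10% = 66,660

66,660 ≤ 102,440, so no add-on is due.

0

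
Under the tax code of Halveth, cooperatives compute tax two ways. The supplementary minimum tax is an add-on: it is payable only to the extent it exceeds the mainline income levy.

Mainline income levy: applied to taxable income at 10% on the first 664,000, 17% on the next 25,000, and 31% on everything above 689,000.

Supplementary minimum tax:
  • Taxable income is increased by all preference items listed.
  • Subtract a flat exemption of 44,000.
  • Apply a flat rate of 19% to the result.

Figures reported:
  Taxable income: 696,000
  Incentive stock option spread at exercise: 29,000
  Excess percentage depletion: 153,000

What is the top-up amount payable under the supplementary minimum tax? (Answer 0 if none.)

85,640

Mainline income levy:
  664,000 × 10% = 66,400
  25,000 × 17% = 4,250
  7,000 × 31% = 2,170
  → 72,820

Supplementary minimum tax:
  Adjusted income: 696,000 + 29,000 + 153,000 = 878,000
  Less exemption 44,000 → base 834,000
  834,000 × 19% = 158,460

Excess of supplementary minimum tax over mainline income levy: 158,460 − 72,820 = 85,640.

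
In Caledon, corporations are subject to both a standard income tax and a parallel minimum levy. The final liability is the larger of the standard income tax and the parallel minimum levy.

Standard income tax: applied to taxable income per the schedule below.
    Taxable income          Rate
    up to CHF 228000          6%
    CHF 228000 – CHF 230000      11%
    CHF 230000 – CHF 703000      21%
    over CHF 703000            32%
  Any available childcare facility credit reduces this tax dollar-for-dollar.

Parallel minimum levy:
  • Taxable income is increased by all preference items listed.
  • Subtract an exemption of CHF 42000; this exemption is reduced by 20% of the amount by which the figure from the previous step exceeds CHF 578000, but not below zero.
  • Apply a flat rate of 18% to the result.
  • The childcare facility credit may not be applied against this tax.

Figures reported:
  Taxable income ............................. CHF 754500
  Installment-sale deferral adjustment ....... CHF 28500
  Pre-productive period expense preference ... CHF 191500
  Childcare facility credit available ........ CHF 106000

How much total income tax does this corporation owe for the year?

Parallel minimum levy:
  Adjusted income: CHF 754500 + CHF 28500 + CHF 191500 = CHF 974500
  Exemption: 20% × (CHF 974500 − CHF 578000) = CHF 79300 ≥ CHF 42000, so the exemption is fully phased out
  Base: CHF 974500 − CHF 0 = CHF 974500
  CHF 974500 × 18% = CHF 175410

Standard income tax:
  CHF 228000 × 6% = CHF 13680
  CHF 2000 × 11% = CHF 220
  CHF 473000 × 21% = CHF 99330
  CHF 51500 × 32% = CHF 16480
  → CHF 129710
  Less childcare facility credit CHF 106000 → CHF 23710

CHF 175410 > CHF 23710, so the parallel minimum levy is the binding amount.

CHF 175410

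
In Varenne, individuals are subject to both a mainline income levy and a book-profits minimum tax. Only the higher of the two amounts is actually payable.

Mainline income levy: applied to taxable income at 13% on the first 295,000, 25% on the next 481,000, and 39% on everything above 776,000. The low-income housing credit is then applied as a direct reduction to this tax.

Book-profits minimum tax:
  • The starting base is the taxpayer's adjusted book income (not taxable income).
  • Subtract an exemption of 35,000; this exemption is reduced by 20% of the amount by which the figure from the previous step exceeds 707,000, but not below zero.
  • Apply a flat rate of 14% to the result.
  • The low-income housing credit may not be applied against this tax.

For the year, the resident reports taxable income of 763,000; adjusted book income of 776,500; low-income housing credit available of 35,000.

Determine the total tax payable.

120,350

Book-profits minimum tax:
  Base (adjusted book income): 776,500
  Exemption: 35,000 − 20% × (776,500 − 707,000) = 35,000 − 13,900 = 21,100
  Base: 776,500 − 21,100 = 755,400
  755,400 × 14% = 105,756

Mainline income levy:
  295,000 × 13% = 38,350
  468,000 × 25% = 117,000
  → 155,350
  Less low-income housing credit 35,000 → 120,350

120,350 > 105,756, so the mainline income levy governs.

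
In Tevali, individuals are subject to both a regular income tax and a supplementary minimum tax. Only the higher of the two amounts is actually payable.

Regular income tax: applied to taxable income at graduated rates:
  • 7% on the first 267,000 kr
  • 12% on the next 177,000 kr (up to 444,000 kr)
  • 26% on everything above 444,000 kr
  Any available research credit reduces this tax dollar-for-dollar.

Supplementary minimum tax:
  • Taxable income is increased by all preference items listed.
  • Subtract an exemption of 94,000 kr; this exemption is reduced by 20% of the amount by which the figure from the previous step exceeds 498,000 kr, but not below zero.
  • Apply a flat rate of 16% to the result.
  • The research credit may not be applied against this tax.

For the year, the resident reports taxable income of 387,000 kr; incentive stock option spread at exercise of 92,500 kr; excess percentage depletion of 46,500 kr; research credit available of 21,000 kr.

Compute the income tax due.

70,016 kr

Supplementary minimum tax:
  Adjusted income: 387,000 kr + 92,500 kr + 46,500 kr = 526,000 kr
  Exemption: 94,000 kr − 20% × (526,000 kr − 498,000 kr) = 94,000 kr − 5,600 kr = 88,400 kr
  Base: 526,000 kr − 88,400 kr = 437,600 kr
  437,600 kr × 16% = 70,016 kr

Regular income tax:
  267,000 kr × 7% = 18,690 kr
  120,000 kr × 12% = 14,400 kr
  → 33,090 kr
  Less research credit 21,000 kr → 12,090 kr

70,016 kr > 12,090 kr, so the supplementary minimum tax is the binding amount.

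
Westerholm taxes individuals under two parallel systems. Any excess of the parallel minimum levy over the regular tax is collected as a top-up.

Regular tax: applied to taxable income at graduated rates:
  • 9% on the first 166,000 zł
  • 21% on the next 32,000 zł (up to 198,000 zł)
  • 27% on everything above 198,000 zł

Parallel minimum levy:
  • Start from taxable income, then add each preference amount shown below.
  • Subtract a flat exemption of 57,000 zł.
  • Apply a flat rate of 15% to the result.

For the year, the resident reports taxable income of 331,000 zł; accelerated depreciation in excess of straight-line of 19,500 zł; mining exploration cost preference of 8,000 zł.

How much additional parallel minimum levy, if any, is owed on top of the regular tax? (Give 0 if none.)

Parallel minimum levy:
  Adjusted income: 331,000 zł + 19,500 zł + 8,000 zł = 358,500 zł
  Less exemption 57,000 zł → base 301,500 zł
  301,500 zł × 15% = 45,225 zł

Regular tax:
  166,000 zł × 9% = 14,940 zł
  32,000 zł × 21% = 6,720 zł
  133,000 zł × 27% = 35,910 zł
  → 57,570 zł

45,225 zł ≤ 57,570 zł, so no add-on is due.

0 zł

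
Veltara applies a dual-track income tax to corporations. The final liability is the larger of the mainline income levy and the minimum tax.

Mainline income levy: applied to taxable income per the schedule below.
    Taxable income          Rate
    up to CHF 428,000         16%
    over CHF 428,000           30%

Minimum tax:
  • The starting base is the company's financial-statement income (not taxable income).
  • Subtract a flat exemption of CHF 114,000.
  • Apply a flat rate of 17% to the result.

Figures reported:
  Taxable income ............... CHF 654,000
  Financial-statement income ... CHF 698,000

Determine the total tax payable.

CHF 136,280

Mainline income levy:
  CHF 428,000 × 16% = CHF 68,480
  CHF 226,000 × 30% = CHF 67,800
  → CHF 136,280

Minimum tax:
  Base (financial-statement income): CHF 698,000
  Less exemption CHF 114,000 → base CHF 584,000
  CHF 584,000 × 17% = CHF 99,280

CHF 136,280 > CHF 99,280, so the mainline income levy governs.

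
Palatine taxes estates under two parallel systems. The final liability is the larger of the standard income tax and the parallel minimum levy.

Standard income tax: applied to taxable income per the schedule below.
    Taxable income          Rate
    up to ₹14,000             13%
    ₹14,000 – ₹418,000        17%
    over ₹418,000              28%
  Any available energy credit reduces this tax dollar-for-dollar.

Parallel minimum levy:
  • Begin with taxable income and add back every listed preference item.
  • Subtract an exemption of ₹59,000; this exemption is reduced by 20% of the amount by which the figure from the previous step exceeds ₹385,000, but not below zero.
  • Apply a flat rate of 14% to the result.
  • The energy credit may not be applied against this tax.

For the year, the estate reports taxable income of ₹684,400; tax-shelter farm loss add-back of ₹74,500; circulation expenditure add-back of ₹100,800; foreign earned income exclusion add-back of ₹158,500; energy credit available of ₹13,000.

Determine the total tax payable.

Parallel minimum levy:
  Adjusted income: ₹684,400 + ₹74,500 + ₹100,800 + ₹158,500 = ₹1,018,200
  Exemption: 20% × (₹1,018,200 − ₹385,000) = ₹126,640 ≥ ₹59,000, so the exemption is fully phased out
  Base: ₹1,018,200 − ₹0 = ₹1,018,200
  ₹1,018,200 × 14% = ₹142,548

Standard income tax:
  ₹14,000 × 13% = ₹1,820
  ₹404,000 × 17% = ₹68,680
  ₹266,400 × 28% = ₹74,592
  → ₹145,092
  Less energy credit ₹13,000 → ₹132,092

₹142,548 > ₹132,092, so the parallel minimum levy is the binding amount.

₹142,548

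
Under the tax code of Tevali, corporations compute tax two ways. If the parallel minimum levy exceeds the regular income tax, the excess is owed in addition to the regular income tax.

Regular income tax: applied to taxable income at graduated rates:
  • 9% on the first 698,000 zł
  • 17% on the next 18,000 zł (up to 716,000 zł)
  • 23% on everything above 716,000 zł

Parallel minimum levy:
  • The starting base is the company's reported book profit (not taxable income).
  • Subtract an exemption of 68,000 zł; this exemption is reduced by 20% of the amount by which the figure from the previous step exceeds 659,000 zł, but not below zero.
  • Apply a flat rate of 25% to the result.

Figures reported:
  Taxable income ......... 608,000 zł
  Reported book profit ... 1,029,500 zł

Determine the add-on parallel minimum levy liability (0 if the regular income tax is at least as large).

202,655 zł

Regular income tax:
  608,000 zł × 9% = 54,720 zł

Parallel minimum levy:
  Base (reported book profit): 1,029,500 zł
  Exemption: 20% × (1,029,500 zł − 659,000 zł) = 74,100 zł ≥ 68,000 zł, so the exemption is fully phased out
  Base: 1,029,500 zł − 0 zł = 1,029,500 zł
  1,029,500 zł × 25% = 257,375 zł

Excess of parallel minimum levy over regular income tax: 257,375 zł − 54,720 zł = 202,655 zł.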